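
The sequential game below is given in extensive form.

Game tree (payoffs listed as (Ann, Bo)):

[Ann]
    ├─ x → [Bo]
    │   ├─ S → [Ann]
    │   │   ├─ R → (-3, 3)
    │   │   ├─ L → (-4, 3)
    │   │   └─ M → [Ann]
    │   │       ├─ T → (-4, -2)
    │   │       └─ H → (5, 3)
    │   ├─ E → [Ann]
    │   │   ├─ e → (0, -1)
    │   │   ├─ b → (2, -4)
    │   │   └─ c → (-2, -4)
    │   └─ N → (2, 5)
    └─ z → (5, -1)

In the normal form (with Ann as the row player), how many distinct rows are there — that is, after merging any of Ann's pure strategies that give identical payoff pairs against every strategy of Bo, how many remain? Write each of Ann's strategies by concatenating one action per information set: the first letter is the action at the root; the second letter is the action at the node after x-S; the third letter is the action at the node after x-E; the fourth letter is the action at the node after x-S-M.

13

Ann has 36 pure strategies: xReT, xReH, xRbT, xRbH, xRcT, xRcH, xLeT, xLeH, xLbT, xLbH, xLcT, xLcH, xMeT, xMeH, xMbT, xMbH, xMcT, xMcH, zReT, zReH, zRbT, zRbH, zRcT, zRcH, zLeT, zLeH, zLbT, zLbH, zLcT, zLcH, zMeT, zMeH, zMbT, zMbH, zMcT, zMcH. Columns: S, E, N.
{xReT, xReH} → row (-3,3) (0,-1) (2,5)
{xRbT, xRbH} → row (-3,3) (2,-4) (2,5)
{xRcT, xRcH} → row (-3,3) (-2,-4) (2,5)
{xLeT, xLeH} → row (-4,3) (0,-1) (2,5)
{xLbT, xLbH} → row (-4,3) (2,-4) (2,5)
{xLcT, xLcH} → row (-4,3) (-2,-4) (2,5)
{xMeT} → row (-4,-2) (0,-1) (2,5)
{xMeH} → row (5,3) (0,-1) (2,5)
{xMbT} → row (-4,-2) (2,-4) (2,5)
{xMbH} → row (5,3) (2,-4) (2,5)
{xMcT} → row (-4,-2) (-2,-4) (2,5)
{xMcH} → row (5,3) (-2,-4) (2,5)
{zReT, zReH, zRbT, zRbH, zRcT, zRcH, zLeT, zLeH, zLbT, zLbH, zLcT, zLcH, zMeT, zMeH, zMbT, zMbH, zMcT, zMcH} → row (5,-1) (5,-1) (5,-1)
That's 13 distinct rows out of 36 strategies.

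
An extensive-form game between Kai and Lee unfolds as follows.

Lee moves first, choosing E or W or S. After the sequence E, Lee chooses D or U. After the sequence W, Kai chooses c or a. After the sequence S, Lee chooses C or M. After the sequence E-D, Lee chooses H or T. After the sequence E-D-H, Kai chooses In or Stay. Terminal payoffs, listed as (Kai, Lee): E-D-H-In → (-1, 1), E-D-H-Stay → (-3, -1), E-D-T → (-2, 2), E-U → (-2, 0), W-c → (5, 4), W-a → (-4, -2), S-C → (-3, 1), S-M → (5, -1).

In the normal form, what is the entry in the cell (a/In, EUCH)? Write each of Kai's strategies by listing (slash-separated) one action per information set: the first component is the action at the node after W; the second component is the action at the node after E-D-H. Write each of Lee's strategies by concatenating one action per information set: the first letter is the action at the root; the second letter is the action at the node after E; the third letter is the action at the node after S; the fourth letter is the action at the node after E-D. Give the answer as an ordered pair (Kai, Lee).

(-2, 0)

Trace the play path from the root:
  Lee plays E
  Lee plays U at [E]
→ terminal payoff (-2, 0).
(Kai's choice at the node after W is never reached on this path, so it doesn't affect the outcome.)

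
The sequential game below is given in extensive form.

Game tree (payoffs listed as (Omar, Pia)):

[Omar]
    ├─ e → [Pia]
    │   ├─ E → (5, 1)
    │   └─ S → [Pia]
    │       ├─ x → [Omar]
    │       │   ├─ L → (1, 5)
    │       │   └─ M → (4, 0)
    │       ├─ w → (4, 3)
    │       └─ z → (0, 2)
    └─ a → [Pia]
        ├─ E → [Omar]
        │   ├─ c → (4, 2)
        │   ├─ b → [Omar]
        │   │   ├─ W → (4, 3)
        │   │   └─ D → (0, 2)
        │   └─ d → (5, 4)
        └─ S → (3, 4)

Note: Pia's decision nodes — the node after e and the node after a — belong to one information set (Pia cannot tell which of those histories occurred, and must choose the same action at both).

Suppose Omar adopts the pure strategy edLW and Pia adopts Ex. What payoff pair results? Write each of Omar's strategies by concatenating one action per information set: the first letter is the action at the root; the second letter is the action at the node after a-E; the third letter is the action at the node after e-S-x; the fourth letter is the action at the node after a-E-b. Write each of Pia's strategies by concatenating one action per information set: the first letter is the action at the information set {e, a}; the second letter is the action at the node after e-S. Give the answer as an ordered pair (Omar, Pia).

Trace the play path from the root:
  Omar plays e
  Pia plays E at [e]
→ terminal payoff (5, 1).
(Omar's choice at the node after a-E is never reached on this path, so it doesn't affect the outcome.)

(5, 1)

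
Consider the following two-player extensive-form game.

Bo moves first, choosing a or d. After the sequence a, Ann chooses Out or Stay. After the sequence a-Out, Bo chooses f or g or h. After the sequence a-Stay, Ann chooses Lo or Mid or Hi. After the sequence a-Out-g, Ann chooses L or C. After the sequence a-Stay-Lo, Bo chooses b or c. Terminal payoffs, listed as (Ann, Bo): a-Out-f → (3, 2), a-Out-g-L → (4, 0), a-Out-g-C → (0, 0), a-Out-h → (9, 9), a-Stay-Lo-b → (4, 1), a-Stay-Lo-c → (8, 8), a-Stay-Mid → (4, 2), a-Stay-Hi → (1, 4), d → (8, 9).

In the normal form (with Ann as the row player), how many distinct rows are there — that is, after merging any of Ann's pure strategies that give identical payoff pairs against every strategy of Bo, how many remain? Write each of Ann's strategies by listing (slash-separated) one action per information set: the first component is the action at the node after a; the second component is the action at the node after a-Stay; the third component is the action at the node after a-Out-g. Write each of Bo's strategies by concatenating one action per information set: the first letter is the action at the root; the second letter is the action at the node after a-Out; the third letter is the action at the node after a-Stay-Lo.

5

Ann has 12 pure strategies: Out/Lo/L, Out/Lo/C, Out/Mid/L, Out/Mid/C, Out/Hi/L, Out/Hi/C, Stay/Lo/L, Stay/Lo/C, Stay/Mid/L, Stay/Mid/C, Stay/Hi/L, Stay/Hi/C. Columns: afb, afc, agb, agc, ahb, ahc, dfb, dfc, dgb, dgc, dhb, dhc.
{Out/Lo/L, Out/Mid/L, Out/Hi/L} → row (3,2) (3,2) (4,0) (4,0) (9,9) (9,9) (8,9) (8,9) (8,9) (8,9) (8,9) (8,9)
{Out/Lo/C, Out/Mid/C, Out/Hi/C} → row (3,2) (3,2) (0,0) (0,0) (9,9) (9,9) (8,9) (8,9) (8,9) (8,9) (8,9) (8,9)
{Stay/Lo/L, Stay/Lo/C} → row (4,1) (8,8) (4,1) (8,8) (4,1) (8,8) (8,9) (8,9) (8,9) (8,9) (8,9) (8,9)
{Stay/Mid/L, Stay/Mid/C} → row (4,2) (4,2) (4,2) (4,2) (4,2) (4,2) (8,9) (8,9) (8,9) (8,9) (8,9) (8,9)
{Stay/Hi/L, Stay/Hi/C} → row (1,4) (1,4) (1,4) (1,4) (1,4) (1,4) (8,9) (8,9) (8,9) (8,9) (8,9) (8,9)
That's 5 distinct rows out of 12 strategies.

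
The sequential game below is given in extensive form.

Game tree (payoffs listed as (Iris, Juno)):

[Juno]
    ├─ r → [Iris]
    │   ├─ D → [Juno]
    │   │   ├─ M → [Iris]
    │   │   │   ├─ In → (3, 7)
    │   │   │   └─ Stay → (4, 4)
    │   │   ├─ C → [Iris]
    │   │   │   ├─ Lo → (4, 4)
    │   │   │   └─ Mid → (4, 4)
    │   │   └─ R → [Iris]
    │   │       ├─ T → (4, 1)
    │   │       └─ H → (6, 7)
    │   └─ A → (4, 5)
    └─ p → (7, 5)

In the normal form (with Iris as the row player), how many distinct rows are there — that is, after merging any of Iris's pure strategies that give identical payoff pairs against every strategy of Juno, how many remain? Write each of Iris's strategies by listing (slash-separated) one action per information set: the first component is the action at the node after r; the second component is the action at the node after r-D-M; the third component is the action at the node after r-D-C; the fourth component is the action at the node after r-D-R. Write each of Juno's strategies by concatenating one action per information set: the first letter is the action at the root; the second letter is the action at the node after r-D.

5

Iris has 16 pure strategies: D/In/Lo/T, D/In/Lo/H, D/In/Mid/T, D/In/Mid/H, D/Stay/Lo/T, D/Stay/Lo/H, D/Stay/Mid/T, D/Stay/Mid/H, A/In/Lo/T, A/In/Lo/H, A/In/Mid/T, A/In/Mid/H, A/Stay/Lo/T, A/Stay/Lo/H, A/Stay/Mid/T, A/Stay/Mid/H. Columns: rM, rC, rR, pM, pC, pR.
{D/In/Lo/T, D/In/Mid/T} → row (3,7) (4,4) (4,1) (7,5) (7,5) (7,5)
{D/In/Lo/H, D/In/Mid/H} → row (3,7) (4,4) (6,7) (7,5) (7,5) (7,5)
{D/Stay/Lo/T, D/Stay/Mid/T} → row (4,4) (4,4) (4,1) (7,5) (7,5) (7,5)
{D/Stay/Lo/H, D/Stay/Mid/H} → row (4,4) (4,4) (6,7) (7,5) (7,5) (7,5)
{A/In/Lo/T, A/In/Lo/H, A/In/Mid/T, A/In/Mid/H, A/Stay/Lo/T, A/Stay/Lo/H, A/Stay/Mid/T, A/Stay/Mid/H} → row (4,5) (4,5) (4,5) (7,5) (7,5) (7,5)
That's 5 distinct rows out of 16 strategies.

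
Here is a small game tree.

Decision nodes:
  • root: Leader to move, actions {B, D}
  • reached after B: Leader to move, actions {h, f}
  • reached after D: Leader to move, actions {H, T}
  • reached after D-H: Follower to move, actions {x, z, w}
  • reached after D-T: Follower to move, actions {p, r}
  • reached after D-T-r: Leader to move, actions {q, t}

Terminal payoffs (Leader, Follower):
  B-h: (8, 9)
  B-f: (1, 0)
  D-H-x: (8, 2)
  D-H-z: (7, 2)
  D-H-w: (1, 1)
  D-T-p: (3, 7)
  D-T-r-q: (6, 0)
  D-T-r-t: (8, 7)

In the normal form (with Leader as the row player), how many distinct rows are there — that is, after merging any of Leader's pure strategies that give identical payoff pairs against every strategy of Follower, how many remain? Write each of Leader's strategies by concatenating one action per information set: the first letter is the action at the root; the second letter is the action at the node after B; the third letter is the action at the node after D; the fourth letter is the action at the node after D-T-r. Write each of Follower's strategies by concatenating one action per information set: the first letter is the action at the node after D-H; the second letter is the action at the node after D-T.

5

Leader has 16 pure strategies: BhHq, BhHt, BhTq, BhTt, BfHq, BfHt, BfTq, BfTt, DhHq, DhHt, DhTq, DhTt, DfHq, DfHt, DfTq, DfTt. Columns: xp, xr, zp, zr, wp, wr.
{BhHq, BhHt, BhTq, BhTt} → row (8,9) (8,9) (8,9) (8,9) (8,9) (8,9)
{BfHq, BfHt, BfTq, BfTt} → row (1,0) (1,0) (1,0) (1,0) (1,0) (1,0)
{DhHq, DhHt, DfHq, DfHt} → row (8,2) (8,2) (7,2) (7,2) (1,1) (1,1)
{DhTq, DfTq} → row (3,7) (6,0) (3,7) (6,0) (3,7) (6,0)
{DhTt, DfTt} → row (3,7) (8,7) (3,7) (8,7) (3,7) (8,7)
That's 5 distinct rows out of 16 strategies.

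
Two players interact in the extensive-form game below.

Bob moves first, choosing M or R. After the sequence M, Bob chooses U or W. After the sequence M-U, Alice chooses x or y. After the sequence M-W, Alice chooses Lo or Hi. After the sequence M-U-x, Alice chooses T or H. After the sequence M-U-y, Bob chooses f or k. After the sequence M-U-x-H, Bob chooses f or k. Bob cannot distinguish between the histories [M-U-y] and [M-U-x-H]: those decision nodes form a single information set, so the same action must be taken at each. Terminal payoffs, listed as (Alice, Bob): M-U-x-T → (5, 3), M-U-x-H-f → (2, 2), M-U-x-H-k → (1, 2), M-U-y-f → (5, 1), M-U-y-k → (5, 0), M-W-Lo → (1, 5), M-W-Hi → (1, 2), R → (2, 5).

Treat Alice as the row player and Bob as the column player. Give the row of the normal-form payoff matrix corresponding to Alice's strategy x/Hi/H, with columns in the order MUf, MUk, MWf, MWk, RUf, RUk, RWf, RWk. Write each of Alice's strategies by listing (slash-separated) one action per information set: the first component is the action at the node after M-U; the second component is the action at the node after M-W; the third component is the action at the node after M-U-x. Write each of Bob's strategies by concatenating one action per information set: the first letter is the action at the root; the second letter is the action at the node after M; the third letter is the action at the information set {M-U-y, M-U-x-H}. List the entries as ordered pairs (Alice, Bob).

vs MUf: Bob plays M → Bob plays U at [M] → Alice plays x at [M-U] → Alice plays H at [M-U-x] → Bob plays f at [M-U-x-H] → (2, 2)
vs MUk: Bob plays M → Bob plays U at [M] → Alice plays x at [M-U] → Alice plays H at [M-U-x] → Bob plays k at [M-U-x-H] → (1, 2)
vs MWf: Bob plays M → Bob plays W at [M] → Alice plays Hi at [M-W] → (1, 2)
vs MWk: Bob plays M → Bob plays W at [M] → Alice plays Hi at [M-W] → (1, 2)
vs RUf: Bob plays R → (2, 5)
vs RUk: Bob plays R → (2, 5)
vs RWf: Bob plays R → (2, 5)
vs RWk: Bob plays R → (2, 5)

(2,2) (1,2) (1,2) (1,2) (2,5) (2,5) (2,5) (2,5)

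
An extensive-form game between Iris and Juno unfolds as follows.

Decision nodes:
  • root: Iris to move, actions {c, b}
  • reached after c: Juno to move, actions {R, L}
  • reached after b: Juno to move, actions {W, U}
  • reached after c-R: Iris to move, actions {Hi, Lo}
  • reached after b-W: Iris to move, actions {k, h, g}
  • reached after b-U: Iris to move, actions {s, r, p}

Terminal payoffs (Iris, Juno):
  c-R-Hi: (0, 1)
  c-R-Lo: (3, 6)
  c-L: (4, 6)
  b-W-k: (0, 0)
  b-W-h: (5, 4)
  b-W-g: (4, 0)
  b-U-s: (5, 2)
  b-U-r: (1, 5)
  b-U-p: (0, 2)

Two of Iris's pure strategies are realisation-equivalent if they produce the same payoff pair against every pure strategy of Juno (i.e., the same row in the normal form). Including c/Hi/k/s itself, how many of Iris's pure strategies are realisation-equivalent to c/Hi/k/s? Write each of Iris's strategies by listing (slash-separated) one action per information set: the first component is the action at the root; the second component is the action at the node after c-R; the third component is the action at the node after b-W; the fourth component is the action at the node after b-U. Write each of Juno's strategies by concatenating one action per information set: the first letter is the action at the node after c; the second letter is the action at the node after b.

Row for c/Hi/k/s (columns RW, RU, LW, LU): (0,1) (0,1) (4,6) (4,6).
Under c/Hi/k/s, Iris's choice at the node after b-W and at the node after b-U can never be reached regardless of what Juno does, so varying those choices leaves every outcome unchanged.
Holding the reachable choices fixed and varying the unreachable ones freely already gives 3 × 3 = 9 equivalent strategies.
No other strategy reproduces this row, so those 9 are the full class: c/Hi/k/s, c/Hi/k/r, c/Hi/k/p, c/Hi/h/s, c/Hi/h/r, c/Hi/h/p, c/Hi/g/s, c/Hi/g/r, c/Hi/g/p.

9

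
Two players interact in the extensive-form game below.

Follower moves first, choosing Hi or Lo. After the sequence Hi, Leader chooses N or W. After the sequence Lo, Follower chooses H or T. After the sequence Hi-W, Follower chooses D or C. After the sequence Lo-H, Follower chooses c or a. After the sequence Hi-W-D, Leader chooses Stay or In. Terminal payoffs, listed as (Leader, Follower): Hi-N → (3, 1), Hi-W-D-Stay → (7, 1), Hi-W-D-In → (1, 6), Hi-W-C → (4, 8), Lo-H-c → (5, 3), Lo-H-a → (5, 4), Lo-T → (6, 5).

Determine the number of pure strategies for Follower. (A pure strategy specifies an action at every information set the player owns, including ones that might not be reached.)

Follower owns the root with actions {Hi, Lo} — two choices.
Follower owns the node after Lo with actions {H, T} — two choices.
Follower owns the node after Hi-W with actions {D, C} — two choices.
Follower owns the node after Lo-H with actions {c, a} — two choices.
A pure strategy fixes one action at each information set independently, so the count is the product 2 × 2 × 2 × 2 = 16.
(For reference, Leader has 4 pure strategies, giving a 16×4 normal-form matrix.)

16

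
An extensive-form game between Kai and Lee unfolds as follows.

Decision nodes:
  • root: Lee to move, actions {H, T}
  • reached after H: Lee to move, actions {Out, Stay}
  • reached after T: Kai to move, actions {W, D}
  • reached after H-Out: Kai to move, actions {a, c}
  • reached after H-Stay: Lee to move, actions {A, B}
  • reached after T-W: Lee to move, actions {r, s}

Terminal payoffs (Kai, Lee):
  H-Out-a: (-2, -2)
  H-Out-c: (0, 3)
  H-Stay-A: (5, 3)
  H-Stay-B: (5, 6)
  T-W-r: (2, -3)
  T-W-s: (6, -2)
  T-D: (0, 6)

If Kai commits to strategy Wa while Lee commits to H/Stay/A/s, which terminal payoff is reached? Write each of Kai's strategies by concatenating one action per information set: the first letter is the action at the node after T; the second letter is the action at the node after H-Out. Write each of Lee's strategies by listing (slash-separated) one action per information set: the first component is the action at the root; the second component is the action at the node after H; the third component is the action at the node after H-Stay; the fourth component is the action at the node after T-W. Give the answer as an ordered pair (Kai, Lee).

(5, 3)

Trace the play path from the root:
  Lee plays H
  Lee plays Stay at [H]
  Lee plays A at [H-Stay]
→ terminal payoff (5, 3).
(Kai's choice at the node after T is never reached on this path, so it doesn't affect the outcome.)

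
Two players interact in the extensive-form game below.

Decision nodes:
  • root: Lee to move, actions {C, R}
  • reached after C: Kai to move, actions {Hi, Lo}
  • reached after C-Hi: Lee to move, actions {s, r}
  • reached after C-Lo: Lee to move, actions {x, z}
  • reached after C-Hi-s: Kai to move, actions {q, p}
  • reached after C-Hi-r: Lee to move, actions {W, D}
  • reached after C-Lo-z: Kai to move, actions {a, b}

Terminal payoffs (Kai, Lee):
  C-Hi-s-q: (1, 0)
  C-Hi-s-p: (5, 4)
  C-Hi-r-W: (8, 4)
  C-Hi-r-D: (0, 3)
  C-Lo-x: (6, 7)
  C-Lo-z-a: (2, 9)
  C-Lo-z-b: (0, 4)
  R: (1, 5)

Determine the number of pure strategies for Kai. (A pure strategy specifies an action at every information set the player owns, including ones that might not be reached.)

8

Kai owns the node after C with actions {Hi, Lo} — two choices.
Kai owns the node after C-Hi-s with actions {q, p} — two choices.
Kai owns the node after C-Lo-z with actions {a, b} — two choices.
A pure strategy fixes one action at each information set independently, so the count is the product 2 × 2 × 2 = 8.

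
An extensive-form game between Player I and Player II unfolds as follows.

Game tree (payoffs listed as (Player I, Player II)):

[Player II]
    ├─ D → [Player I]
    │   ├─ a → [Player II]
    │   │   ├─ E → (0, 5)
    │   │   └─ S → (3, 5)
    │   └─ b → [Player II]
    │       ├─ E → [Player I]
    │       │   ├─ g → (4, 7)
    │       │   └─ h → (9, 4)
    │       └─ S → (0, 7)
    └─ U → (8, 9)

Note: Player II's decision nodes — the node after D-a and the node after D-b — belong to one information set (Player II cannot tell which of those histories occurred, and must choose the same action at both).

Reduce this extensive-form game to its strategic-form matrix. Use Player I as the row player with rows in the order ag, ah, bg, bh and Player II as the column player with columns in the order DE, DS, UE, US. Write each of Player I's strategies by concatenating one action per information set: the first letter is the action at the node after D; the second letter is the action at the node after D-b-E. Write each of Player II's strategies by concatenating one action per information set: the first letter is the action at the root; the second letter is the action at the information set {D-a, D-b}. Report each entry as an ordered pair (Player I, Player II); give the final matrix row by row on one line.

           DE       DS       UE       US
  ag    (0,5)    (3,5)    (8,9)    (8,9)
  ah    (0,5)    (3,5)    (8,9)    (8,9)
  bg    (4,7)    (0,7)    (8,9)    (8,9)
  bh    (9,4)    (0,7)    (8,9)    (8,9)

ag: (0,5) (3,5) (8,9) (8,9) | ah: (0,5) (3,5) (8,9) (8,9) | bg: (4,7) (0,7) (8,9) (8,9) | bh: (9,4) (0,7) (8,9) (8,9)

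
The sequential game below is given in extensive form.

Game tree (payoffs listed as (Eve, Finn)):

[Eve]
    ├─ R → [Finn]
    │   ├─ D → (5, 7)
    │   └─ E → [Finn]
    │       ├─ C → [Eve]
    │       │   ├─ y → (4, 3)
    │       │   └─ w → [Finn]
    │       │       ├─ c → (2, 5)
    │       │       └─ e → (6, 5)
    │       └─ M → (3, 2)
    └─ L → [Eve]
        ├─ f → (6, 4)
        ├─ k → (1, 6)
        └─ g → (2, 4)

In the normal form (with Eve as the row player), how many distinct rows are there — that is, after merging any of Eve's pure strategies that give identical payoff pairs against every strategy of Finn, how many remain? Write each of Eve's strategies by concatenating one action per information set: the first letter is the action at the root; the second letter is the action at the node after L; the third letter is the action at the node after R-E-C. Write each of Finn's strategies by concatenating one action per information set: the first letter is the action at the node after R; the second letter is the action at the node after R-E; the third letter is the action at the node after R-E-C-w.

Eve has 12 pure strategies: Rfy, Rfw, Rky, Rkw, Rgy, Rgw, Lfy, Lfw, Lky, Lkw, Lgy, Lgw. Columns: DCc, DCe, DMc, DMe, ECc, ECe, EMc, EMe.
{Rfy, Rky, Rgy} → row (5,7) (5,7) (5,7) (5,7) (4,3) (4,3) (3,2) (3,2)
{Rfw, Rkw, Rgw} → row (5,7) (5,7) (5,7) (5,7) (2,5) (6,5) (3,2) (3,2)
{Lfy, Lfw} → row (6,4) (6,4) (6,4) (6,4) (6,4) (6,4) (6,4) (6,4)
{Lky, Lkw} → row (1,6) (1,6) (1,6) (1,6) (1,6) (1,6) (1,6) (1,6)
{Lgy, Lgw} → row (2,4) (2,4) (2,4) (2,4) (2,4) (2,4) (2,4) (2,4)
That's 5 distinct rows out of 12 strategies.

5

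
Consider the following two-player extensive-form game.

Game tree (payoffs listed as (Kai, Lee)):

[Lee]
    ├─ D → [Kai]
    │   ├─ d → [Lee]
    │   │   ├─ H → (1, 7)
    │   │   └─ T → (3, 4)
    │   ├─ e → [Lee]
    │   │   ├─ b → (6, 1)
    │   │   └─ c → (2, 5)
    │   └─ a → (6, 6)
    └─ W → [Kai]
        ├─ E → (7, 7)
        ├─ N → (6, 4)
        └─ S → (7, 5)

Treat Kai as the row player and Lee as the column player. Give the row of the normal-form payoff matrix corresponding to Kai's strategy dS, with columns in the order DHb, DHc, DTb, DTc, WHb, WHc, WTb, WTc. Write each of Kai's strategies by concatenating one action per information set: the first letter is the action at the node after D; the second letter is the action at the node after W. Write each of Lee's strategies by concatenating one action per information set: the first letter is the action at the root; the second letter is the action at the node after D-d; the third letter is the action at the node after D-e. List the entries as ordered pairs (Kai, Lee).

(1,7) (1,7) (3,4) (3,4) (7,5) (7,5) (7,5) (7,5)

vs DHb: Lee plays D → Kai plays d at [D] → Lee plays H at [D-d] → (1, 7)
vs DHc: Lee plays D → Kai plays d at [D] → Lee plays H at [D-d] → (1, 7)
vs DTb: Lee plays D → Kai plays d at [D] → Lee plays T at [D-d] → (3, 4)
vs DTc: Lee plays D → Kai plays d at [D] → Lee plays T at [D-d] → (3, 4)
vs WHb: Lee plays W → Kai plays S at [W] → (7, 5)
vs WHc: Lee plays W → Kai plays S at [W] → (7, 5)
vs WTb: Lee plays W → Kai plays S at [W] → (7, 5)
vs WTc: Lee plays W → Kai plays S at [W] → (7, 5)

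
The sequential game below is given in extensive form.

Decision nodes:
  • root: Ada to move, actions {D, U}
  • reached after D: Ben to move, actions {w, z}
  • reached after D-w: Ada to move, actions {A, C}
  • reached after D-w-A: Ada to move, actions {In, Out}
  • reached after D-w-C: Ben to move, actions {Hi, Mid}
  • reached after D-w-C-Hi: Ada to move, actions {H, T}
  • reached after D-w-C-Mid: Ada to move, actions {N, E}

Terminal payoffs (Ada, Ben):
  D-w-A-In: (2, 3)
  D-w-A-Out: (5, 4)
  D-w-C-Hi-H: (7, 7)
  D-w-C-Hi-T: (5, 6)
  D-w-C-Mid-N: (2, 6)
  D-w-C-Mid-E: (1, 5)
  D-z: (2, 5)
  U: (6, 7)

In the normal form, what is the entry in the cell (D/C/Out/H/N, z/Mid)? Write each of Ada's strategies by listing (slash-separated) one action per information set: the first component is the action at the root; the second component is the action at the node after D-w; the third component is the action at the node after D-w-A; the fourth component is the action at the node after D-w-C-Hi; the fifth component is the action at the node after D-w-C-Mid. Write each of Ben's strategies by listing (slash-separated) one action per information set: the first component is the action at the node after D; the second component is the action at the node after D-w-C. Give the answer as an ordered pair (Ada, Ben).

Trace the play path from the root:
  Ada plays D
  Ben plays z at [D]
→ terminal payoff (2, 5).
(Ada's choice at the node after D-w is never reached on this path, so it doesn't affect the outcome.)

(2, 5)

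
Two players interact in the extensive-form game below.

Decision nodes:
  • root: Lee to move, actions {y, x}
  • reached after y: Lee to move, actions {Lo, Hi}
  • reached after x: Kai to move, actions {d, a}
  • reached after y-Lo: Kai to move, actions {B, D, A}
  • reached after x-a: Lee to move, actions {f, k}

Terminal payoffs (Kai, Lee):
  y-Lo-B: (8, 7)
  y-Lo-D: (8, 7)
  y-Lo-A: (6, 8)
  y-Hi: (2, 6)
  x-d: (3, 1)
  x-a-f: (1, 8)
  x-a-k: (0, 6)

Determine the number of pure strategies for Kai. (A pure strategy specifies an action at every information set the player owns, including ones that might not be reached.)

Kai owns the node after x with actions {d, a} — two choices.
Kai owns the node after y-Lo with actions {B, D, A} — three choices.
A pure strategy fixes one action at each information set independently, so the count is the product 2 × 3 = 6.
(For reference, Lee has 8 pure strategies, giving a 6×8 normal-form matrix.)

6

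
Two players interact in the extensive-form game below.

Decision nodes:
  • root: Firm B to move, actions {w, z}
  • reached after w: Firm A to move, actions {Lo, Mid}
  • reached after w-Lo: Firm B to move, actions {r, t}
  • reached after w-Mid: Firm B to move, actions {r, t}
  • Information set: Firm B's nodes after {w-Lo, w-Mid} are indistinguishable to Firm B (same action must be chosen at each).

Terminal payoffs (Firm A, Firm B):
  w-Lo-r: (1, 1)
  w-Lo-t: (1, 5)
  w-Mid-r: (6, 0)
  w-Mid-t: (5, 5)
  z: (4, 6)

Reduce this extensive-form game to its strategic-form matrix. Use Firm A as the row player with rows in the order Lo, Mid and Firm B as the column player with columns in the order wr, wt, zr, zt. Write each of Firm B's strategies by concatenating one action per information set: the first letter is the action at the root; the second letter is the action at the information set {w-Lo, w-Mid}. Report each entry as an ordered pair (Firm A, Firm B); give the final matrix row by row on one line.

Lo: (1,1) (1,5) (4,6) (4,6) | Mid: (6,0) (5,5) (4,6) (4,6)

Row Lo: wr→(1,1), wt→(1,5), zr→(4,6), zt→(4,6)
Row Mid: wr→(6,0), wt→(5,5), zr→(4,6), zt→(4,6)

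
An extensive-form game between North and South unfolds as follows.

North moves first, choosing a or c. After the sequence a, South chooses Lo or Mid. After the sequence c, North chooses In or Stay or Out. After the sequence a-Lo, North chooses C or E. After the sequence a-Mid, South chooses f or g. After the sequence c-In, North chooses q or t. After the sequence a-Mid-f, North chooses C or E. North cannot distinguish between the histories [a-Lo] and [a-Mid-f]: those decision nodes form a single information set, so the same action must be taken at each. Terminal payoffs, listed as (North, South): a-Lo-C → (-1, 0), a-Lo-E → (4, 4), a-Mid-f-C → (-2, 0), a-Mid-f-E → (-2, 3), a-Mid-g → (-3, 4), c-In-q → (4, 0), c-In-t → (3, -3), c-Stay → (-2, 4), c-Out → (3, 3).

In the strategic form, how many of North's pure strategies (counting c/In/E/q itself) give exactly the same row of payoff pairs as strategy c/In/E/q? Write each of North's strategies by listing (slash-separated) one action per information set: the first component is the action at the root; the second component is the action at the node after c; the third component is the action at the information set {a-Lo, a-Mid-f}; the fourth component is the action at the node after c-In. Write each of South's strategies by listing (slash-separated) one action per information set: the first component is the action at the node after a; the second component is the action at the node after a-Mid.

Row for c/In/E/q (columns Lo/f, Lo/g, Mid/f, Mid/g): (4,0) (4,0) (4,0) (4,0).
Under c/In/E/q, North's choice at the information set {a-Lo, a-Mid-f} can never be reached regardless of what South does, so varying those choices leaves every outcome unchanged.
Holding the reachable choices fixed and varying the unreachable one freely already gives 2 equivalent strategies.
No other strategy reproduces this row, so those 2 are the full class: c/In/C/q, c/In/E/q.

2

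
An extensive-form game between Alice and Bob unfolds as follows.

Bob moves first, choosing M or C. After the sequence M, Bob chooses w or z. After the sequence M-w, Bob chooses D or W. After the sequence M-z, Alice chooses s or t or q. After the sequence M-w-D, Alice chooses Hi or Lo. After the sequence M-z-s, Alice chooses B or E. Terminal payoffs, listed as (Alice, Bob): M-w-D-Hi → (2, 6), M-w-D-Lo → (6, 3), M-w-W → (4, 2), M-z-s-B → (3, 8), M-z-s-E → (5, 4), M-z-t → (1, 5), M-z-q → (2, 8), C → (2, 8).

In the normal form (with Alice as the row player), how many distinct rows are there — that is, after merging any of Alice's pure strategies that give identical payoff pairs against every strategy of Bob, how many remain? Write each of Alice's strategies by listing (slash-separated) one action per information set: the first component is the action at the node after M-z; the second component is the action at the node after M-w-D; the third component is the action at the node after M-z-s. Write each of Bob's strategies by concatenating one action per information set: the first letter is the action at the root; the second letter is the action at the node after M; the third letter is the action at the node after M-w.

Alice has 12 pure strategies: s/Hi/B, s/Hi/E, s/Lo/B, s/Lo/E, t/Hi/B, t/Hi/E, t/Lo/B, t/Lo/E, q/Hi/B, q/Hi/E, q/Lo/B, q/Lo/E. Columns: MwD, MwW, MzD, MzW, CwD, CwW, CzD, CzW.
{s/Hi/B} → row (2,6) (4,2) (3,8) (3,8) (2,8) (2,8) (2,8) (2,8)
{s/Hi/E} → row (2,6) (4,2) (5,4) (5,4) (2,8) (2,8) (2,8) (2,8)
{s/Lo/B} → row (6,3) (4,2) (3,8) (3,8) (2,8) (2,8) (2,8) (2,8)
{s/Lo/E} → row (6,3) (4,2) (5,4) (5,4) (2,8) (2,8) (2,8) (2,8)
{t/Hi/B, t/Hi/E} → row (2,6) (4,2) (1,5) (1,5) (2,8) (2,8) (2,8) (2,8)
{t/Lo/B, t/Lo/E} → row (6,3) (4,2) (1,5) (1,5) (2,8) (2,8) (2,8) (2,8)
{q/Hi/B, q/Hi/E} → row (2,6) (4,2) (2,8) (2,8) (2,8) (2,8) (2,8) (2,8)
{q/Lo/B, q/Lo/E} → row (6,3) (4,2) (2,8) (2,8) (2,8) (2,8) (2,8) (2,8)
That's 8 distinct rows out of 12 strategies.

8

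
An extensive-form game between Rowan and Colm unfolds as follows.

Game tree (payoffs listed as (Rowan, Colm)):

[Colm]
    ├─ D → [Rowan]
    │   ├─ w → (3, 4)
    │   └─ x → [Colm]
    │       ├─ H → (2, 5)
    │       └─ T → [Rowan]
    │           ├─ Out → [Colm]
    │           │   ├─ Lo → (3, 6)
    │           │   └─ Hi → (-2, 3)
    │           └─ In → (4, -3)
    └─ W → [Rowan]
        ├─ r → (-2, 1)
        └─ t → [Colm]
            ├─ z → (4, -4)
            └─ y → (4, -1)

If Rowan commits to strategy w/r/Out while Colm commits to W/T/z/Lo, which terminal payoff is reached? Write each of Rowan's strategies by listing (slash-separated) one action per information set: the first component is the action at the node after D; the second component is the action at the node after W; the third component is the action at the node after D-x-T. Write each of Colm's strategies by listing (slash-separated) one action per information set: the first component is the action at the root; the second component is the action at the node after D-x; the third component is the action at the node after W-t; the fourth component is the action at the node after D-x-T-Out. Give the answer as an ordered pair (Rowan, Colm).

Trace the play path from the root:
  Colm plays W
  Rowan plays r at [W]
→ terminal payoff (-2, 1).
(Rowan's choice at the node after D is never reached on this path, so it doesn't affect the outcome.)

(-2, 1)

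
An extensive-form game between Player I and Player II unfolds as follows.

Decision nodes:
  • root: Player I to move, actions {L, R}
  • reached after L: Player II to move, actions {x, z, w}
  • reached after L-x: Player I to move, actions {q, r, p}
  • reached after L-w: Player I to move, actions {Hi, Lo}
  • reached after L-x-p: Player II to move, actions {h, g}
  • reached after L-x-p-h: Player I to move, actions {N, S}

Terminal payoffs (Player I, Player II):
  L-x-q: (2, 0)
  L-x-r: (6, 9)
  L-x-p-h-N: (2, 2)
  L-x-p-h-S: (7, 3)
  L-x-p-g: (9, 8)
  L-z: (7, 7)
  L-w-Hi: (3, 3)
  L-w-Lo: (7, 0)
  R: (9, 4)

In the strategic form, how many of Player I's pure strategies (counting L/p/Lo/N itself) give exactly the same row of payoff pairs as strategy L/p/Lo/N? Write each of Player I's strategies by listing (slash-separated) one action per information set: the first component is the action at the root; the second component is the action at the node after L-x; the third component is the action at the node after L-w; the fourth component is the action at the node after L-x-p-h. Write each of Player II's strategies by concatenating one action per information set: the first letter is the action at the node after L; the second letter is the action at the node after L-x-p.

Row for L/p/Lo/N (columns xh, xg, zh, zg, wh, wg): (2,2) (9,8) (7,7) (7,7) (7,0) (7,0).
Every one of Player I's information sets is on the play path for some reply by Player II when Player I follows L/p/Lo/N.
Changing the action at any of them therefore changes at least one column, so only L/p/Lo/N itself gives this row.

1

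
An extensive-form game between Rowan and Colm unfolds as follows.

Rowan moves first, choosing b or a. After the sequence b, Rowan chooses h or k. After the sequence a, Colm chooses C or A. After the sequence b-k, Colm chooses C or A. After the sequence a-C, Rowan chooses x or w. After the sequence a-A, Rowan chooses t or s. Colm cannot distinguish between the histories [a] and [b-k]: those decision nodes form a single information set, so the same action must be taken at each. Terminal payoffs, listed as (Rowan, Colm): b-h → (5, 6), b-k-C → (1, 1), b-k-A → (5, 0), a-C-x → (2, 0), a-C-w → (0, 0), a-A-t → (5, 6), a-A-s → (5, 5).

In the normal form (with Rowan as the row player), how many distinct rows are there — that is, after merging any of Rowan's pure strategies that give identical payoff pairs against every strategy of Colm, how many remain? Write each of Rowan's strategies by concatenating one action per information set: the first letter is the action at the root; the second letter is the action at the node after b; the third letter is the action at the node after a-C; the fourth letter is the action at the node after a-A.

Rowan has 16 pure strategies: bhxt, bhxs, bhwt, bhws, bkxt, bkxs, bkwt, bkws, ahxt, ahxs, ahwt, ahws, akxt, akxs, akwt, akws. Columns: C, A.
{bhxt, bhxs, bhwt, bhws} → row (5,6) (5,6)
{bkxt, bkxs, bkwt, bkws} → row (1,1) (5,0)
{ahxt, akxt} → row (2,0) (5,6)
{ahxs, akxs} → row (2,0) (5,5)
{ahwt, akwt} → row (0,0) (5,6)
{ahws, akws} → row (0,0) (5,5)
That's 6 distinct rows out of 16 strategies.

6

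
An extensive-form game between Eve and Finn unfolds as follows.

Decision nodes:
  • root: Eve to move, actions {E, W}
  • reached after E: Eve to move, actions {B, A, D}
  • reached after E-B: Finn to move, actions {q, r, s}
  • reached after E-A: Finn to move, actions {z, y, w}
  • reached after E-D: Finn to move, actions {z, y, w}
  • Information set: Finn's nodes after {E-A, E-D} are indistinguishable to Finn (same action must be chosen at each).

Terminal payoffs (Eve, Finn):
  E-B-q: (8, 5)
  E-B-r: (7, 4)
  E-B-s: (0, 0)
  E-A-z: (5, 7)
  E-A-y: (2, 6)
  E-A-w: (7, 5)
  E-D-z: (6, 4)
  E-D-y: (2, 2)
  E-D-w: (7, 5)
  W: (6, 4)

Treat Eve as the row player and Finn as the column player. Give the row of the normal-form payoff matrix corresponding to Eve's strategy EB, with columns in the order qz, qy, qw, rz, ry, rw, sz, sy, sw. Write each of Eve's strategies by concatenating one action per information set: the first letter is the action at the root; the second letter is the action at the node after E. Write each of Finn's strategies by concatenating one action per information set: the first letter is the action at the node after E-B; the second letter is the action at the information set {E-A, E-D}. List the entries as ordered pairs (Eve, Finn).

(8,5) (8,5) (8,5) (7,4) (7,4) (7,4) (0,0) (0,0) (0,0)

vs qz: Eve plays E → Eve plays B at [E] → Finn plays q at [E-B] → (8, 5)
vs qy: Eve plays E → Eve plays B at [E] → Finn plays q at [E-B] → (8, 5)
vs qw: Eve plays E → Eve plays B at [E] → Finn plays q at [E-B] → (8, 5)
vs rz: Eve plays E → Eve plays B at [E] → Finn plays r at [E-B] → (7, 4)
vs ry: Eve plays E → Eve plays B at [E] → Finn plays r at [E-B] → (7, 4)
vs rw: Eve plays E → Eve plays B at [E] → Finn plays r at [E-B] → (7, 4)
vs sz: Eve plays E → Eve plays B at [E] → Finn plays s at [E-B] → (0, 0)
vs sy: Eve plays E → Eve plays B at [E] → Finn plays s at [E-B] → (0, 0)
vs sw: Eve plays E → Eve plays B at [E] → Finn plays s at [E-B] → (0, 0)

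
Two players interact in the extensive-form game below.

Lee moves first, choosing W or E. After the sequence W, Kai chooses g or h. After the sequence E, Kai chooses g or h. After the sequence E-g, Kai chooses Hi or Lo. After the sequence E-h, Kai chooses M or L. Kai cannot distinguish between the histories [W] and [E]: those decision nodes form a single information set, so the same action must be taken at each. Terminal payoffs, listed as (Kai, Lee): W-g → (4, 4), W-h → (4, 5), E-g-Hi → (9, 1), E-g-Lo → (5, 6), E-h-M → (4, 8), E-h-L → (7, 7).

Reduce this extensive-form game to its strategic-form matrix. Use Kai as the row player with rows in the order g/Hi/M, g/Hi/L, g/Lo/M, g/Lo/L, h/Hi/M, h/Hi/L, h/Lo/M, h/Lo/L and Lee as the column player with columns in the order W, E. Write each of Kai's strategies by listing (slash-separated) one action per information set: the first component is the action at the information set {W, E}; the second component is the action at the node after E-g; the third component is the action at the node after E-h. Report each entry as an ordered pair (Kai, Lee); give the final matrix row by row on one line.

Row g/Hi/M: W→(4,4), E→(9,1)
Row g/Hi/L: W→(4,4), E→(9,1)
Row g/Lo/M: W→(4,4), E→(5,6)
Row g/Lo/L: W→(4,4), E→(5,6)
Row h/Hi/M: W→(4,5), E→(4,8)
Row h/Hi/L: W→(4,5), E→(7,7)
Row h/Lo/M: W→(4,5), E→(4,8)
Row h/Lo/L: W→(4,5), E→(7,7)

g/Hi/M: (4,4) (9,1) | g/Hi/L: (4,4) (9,1) | g/Lo/M: (4,4) (5,6) | g/Lo/L: (4,4) (5,6) | h/Hi/M: (4,5) (4,8) | h/Hi/L: (4,5) (7,7) | h/Lo/M: (4,5) (4,8) | h/Lo/L: (4,5) (7,7)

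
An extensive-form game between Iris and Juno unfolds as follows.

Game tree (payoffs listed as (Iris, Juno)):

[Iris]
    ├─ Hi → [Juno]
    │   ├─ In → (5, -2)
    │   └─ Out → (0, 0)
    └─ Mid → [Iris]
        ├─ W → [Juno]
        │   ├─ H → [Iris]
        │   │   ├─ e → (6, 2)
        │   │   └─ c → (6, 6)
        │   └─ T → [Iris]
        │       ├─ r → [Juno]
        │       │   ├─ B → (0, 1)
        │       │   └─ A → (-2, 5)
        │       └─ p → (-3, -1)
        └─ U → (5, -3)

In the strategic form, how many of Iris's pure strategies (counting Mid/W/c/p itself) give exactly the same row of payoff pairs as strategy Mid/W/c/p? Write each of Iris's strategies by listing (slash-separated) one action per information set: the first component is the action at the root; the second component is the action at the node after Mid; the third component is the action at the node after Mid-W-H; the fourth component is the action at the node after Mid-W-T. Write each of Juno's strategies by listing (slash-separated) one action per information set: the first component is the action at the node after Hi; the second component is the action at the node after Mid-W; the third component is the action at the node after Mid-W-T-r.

Row for Mid/W/c/p (columns In/H/B, In/H/A, In/T/B, In/T/A, Out/H/B, Out/H/A, Out/T/B, Out/T/A): (6,6) (6,6) (-3,-1) (-3,-1) (6,6) (6,6) (-3,-1) (-3,-1).
Every one of Iris's information sets is on the play path for some reply by Juno when Iris follows Mid/W/c/p.
Changing the action at any of them therefore changes at least one column, so only Mid/W/c/p itself gives this row.

1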